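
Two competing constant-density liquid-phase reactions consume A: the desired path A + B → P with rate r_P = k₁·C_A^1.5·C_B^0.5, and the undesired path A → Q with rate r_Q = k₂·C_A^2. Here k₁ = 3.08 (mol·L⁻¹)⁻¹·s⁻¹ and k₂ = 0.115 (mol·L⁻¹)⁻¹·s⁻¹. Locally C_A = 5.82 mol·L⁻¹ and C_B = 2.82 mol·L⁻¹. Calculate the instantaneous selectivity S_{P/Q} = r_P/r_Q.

18.6

S_{P/Q} = r_P/r_Q = (k₁·C_A^1.5·C_B^0.5)/(k₂·C_A^2) = (k₁/k₂)·C_A^-0.5·C_B^0.5.
= (3.08×5.820^1.5×2.820^0.5) / (0.115×5.820^2) = 72.62/3.895 = 18.6.
The undesired path is higher order in A, so low C_A (CSTR or dilute feed) favours P.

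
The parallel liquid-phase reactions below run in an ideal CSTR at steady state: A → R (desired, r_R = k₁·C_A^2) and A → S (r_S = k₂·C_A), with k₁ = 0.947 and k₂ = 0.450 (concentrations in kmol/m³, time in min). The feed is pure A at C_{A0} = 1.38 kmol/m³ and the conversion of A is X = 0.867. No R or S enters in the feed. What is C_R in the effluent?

0.333 kmol/m³

Exit C_A = C_{A0}(1−X) = 1.38×0.133 = 0.1835 kmol/m³.
Rates in a CSTR are evaluated at the outlet concentration: r_R = 0.947×0.1835^2 = 0.03190, r_S = 0.450×0.1835 = 0.08259.
Fraction of consumed A going to R: r_R/(r_R+r_S) = 0.2786.
C_R = 0.2786·C_{A0}·X = 0.2786×1.38×0.867 = 0.333 kmol/m³.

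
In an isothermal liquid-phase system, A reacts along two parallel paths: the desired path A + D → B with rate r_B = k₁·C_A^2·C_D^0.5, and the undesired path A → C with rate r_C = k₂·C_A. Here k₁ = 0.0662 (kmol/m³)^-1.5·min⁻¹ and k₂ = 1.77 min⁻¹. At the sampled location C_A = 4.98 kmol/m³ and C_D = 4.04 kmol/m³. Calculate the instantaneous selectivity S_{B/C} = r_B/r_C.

S_{B/C} = r_B/r_C = (k₁·C_A^2·C_D^0.5)/(k₂·C_A) = (k₁/k₂)·C_A·C_D^0.5.
= (0.0662×4.980^2×4.040^0.5) / (1.77×4.980) = 3.300/8.815 = 0.374.

0.374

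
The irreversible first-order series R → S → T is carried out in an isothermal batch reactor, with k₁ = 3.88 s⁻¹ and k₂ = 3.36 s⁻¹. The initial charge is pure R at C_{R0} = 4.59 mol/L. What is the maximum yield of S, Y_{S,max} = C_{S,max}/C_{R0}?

Evaluating C_S at t_opt = ln(k₂/k₁)/(k₂−k₁) gives C_{S,max}/C_{R0} = (k₁/k₂)^[k₂/(k₂−k₁)].
= (3.88/3.36)^(3.36/(3.36−3.88)) = (1.155)^(-6.462) = 0.3946.

0.395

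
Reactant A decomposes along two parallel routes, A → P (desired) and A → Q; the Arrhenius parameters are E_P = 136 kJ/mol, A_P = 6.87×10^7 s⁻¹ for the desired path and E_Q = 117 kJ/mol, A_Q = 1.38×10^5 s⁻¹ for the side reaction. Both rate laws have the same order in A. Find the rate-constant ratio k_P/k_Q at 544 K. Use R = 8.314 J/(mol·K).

7.46

With equal orders, S_{P/Q} = k_P/k_Q = (A_P/A_Q)·exp[(E_Q−E_P)/(RT)].
(E_Q−E_P)/(RT) = (117−136)×10³/(8.314×544) = -19000/4523 = -4.201.
k_P/k_Q = (6.87×10^7/1.38×10^5)·exp(-4.201) = 497.8 × 0.01498 = 7.46.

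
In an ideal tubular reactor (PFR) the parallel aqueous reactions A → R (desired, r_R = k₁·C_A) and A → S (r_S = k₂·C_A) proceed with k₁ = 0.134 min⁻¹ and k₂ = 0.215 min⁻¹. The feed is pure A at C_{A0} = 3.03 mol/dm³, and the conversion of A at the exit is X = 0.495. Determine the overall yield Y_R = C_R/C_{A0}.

0.190

C_A = C_{A0}(1−X) = 1.530 mol/dm³.
Both paths are first order in A, so the instantaneous fraction to R is constant: dC_R/d(−C_A) = k₁/(k₁+k₂) = 0.3840.
C_R = 0.3840·(C_{A0}−C_A) = 0.3840×1.500 = 0.576 mol/dm³.
Y_R = C_R/C_{A0} = 0.5759/3.03 = 0.190.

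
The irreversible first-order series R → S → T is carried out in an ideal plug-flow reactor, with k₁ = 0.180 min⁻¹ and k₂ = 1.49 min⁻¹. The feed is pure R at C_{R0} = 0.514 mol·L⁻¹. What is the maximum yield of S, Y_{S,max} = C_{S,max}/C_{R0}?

Evaluating C_S at τ_opt = ln(k₂/k₁)/(k₂−k₁) gives C_{S,max}/C_{R0} = (k₁/k₂)^[k₂/(k₂−k₁)].
= (0.180/1.49)^(1.49/(1.49−0.180)) = (0.1208)^(1.137) = 0.09036.

0.0904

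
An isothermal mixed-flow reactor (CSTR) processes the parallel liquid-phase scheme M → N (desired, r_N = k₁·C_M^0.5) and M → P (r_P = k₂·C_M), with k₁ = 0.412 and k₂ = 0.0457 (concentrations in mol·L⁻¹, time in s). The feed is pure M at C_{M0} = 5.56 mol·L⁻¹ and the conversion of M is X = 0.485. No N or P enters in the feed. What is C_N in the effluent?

2.27 mol·L⁻¹

Exit C_M = C_{M0}(1−X) = 5.56×0.515 = 2.863 mol·L⁻¹.
Rates in a CSTR are evaluated at the outlet concentration: r_N = 0.412×2.863^0.5 = 0.6972, r_P = 0.0457×2.863 = 0.1309.
Fraction of consumed M going to N: r_N/(r_N+r_P) = 0.8420.
C_N = 0.8420·C_{M0}·X = 0.8420×5.56×0.485 = 2.27 mol·L⁻¹.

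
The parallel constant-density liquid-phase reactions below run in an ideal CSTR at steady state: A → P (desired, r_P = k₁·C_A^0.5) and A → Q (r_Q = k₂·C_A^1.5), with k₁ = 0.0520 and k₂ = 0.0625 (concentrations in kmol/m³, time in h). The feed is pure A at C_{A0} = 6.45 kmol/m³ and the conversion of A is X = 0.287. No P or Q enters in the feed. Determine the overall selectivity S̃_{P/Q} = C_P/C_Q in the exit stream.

Exit C_A = C_{A0}(1−X) = 6.45×0.713 = 4.599 kmol/m³.
In a CSTR the entire volume is at exit conditions, so r_P = 0.0520×4.599^0.5 = 0.1115 and r_Q = 0.0625×4.599^1.5 = 0.6164.
Overall selectivity = C_P/C_Q = r_Pτ/(r_Qτ) = r_P/r_Q = 0.181.

0.181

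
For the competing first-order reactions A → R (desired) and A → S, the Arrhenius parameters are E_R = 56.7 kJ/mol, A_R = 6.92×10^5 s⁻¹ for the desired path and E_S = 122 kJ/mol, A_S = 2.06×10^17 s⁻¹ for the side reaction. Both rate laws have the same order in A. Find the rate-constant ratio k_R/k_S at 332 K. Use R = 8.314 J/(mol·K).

k_R/k_S = (A_R/A_S)·exp[−(E_R−E_S)/(RT)] = (A_R/A_S)·exp[(E_S−E_R)/(RT)].
(E_S−E_R)/(RT) = (122−56.7)×10³/(8.314×332) = 65300/2760 = 23.66.
k_R/k_S = (6.92×10^5/2.06×10^17)·exp(23.66) = 3.359×10^-12 × 1.880×10^10 = 0.0632.
Since E_R < E_S, lowering the temperature improves selectivity toward R.

0.0632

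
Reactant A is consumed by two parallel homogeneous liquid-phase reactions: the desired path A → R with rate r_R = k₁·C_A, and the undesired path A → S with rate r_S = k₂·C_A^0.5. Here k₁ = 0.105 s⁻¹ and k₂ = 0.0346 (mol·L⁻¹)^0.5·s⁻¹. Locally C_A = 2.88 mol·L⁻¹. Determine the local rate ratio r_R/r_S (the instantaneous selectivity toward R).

S_{R/S} = r_R/r_S = (k₁·C_A)/(k₂·C_A^0.5) = (k₁/k₂)·C_A^0.5.
= (0.105×2.880) / (0.0346×2.880^0.5) = 0.3024/0.05872 = 5.15.
Since the desired path is higher order in A, keeping C_A high (PFR or concentrated feed) favours R.

5.15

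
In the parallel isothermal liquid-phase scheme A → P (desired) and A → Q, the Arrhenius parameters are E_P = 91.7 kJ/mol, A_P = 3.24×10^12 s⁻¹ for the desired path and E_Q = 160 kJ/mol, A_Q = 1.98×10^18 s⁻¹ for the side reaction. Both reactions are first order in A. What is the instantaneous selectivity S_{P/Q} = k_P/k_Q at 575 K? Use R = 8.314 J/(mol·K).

2.62

Since both paths have the same order in A, the concentration cancels and S_{P/Q} = k_P/k_Q = (A_P/A_Q)·exp[(E_Q−E_P)/(RT)].
(E_Q−E_P)/(RT) = (160−91.7)×10³/(8.314×575) = 68300/4781 = 14.29.
k_P/k_Q = (3.24×10^12/1.98×10^18)·exp(14.29) = 1.636×10^-6 × 1.602×10^6 = 2.62.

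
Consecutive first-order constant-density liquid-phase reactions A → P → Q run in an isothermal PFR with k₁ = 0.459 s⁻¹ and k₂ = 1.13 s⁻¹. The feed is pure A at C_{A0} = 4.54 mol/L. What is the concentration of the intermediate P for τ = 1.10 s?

0.978 mol/L

For first-order series with pure A initially, C_P(τ) = k₁C_{A0}/(k₂−k₁)·(e^(−k₁τ) − e^(−k₂τ)).
e^(−k₁τ) = e^(−0.459×1.10) = e^(−0.5049) = 0.6036; e^(−k₂τ) = e^(−1.243) = 0.2885.
C_P = 0.459×4.54/(1.13−0.459) × (0.6036−0.2885) = 3.106×0.3150 = 0.9784 mol/L.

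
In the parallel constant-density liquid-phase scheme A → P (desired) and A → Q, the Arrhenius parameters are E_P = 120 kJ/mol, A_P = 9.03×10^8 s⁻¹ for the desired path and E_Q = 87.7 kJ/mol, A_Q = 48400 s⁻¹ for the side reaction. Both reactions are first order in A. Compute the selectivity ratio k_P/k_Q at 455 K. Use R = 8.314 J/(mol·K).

3.65

Since both paths have the same order in A, the concentration cancels and S_{P/Q} = k_P/k_Q = (A_P/A_Q)·exp[(E_Q−E_P)/(RT)].
(E_Q−E_P)/(RT) = (87.7−120)×10³/(8.314×455) = -32300/3783 = -8.538.
k_P/k_Q = (9.03×10^8/48400)·exp(-8.538) = 18657 × 1.958×10^-4 = 3.65.
Since E_P > E_Q, raising the temperature improves selectivity toward P.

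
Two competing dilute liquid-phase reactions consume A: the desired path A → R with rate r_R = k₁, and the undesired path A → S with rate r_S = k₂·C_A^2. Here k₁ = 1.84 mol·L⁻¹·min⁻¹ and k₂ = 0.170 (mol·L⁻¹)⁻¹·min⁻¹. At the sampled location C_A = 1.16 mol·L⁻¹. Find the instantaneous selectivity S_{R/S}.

8.04

S_{R/S} = r_R/r_S = (k₁)/(k₂·C_A^2) = (k₁/k₂)·C_A^-2.
= (1.84) / (0.170×1.160^2) = 1.840/0.2288 = 8.04.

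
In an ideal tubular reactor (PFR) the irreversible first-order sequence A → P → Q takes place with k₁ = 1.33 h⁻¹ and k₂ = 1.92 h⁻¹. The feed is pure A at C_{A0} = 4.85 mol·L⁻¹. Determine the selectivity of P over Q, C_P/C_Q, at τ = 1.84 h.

0.165

Solving the coupled first-order balances gives C_P(τ) = [k₁/(k₂−k₁)]·C_{A0}·(e^(−k₁τ) − e^(−k₂τ)).
e^(−k₁τ) = e^(−1.33×1.84) = e^(−2.447) = 0.08654; e^(−k₂τ) = e^(−3.533) = 0.02922.
C_P = 1.33×4.85/(1.92−1.33) × (0.08654−0.02922) = 10.93×0.05731 = 0.6266 mol·L⁻¹.
C_A = C_{A0}e^(−k₁τ) = 0.4197 mol·L⁻¹, so C_Q = C_{A0}−C_A−C_P = 3.804 mol·L⁻¹; C_P/C_Q = 0.165.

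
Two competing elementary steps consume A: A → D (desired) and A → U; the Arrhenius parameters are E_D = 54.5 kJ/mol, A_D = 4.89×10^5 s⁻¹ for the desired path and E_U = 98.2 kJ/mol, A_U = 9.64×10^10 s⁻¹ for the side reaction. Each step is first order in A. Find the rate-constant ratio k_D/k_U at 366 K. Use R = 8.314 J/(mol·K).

Since both paths have the same order in A, the concentration cancels and S_{D/U} = k_D/k_U = (A_D/A_U)·exp[(E_U−E_D)/(RT)].
(E_U−E_D)/(RT) = (98.2−54.5)×10³/(8.314×366) = 43700/3043 = 14.36.
k_D/k_U = (4.89×10^5/9.64×10^10)·exp(14.36) = 5.073×10^-6 × 1.726×10^6 = 8.75.

8.75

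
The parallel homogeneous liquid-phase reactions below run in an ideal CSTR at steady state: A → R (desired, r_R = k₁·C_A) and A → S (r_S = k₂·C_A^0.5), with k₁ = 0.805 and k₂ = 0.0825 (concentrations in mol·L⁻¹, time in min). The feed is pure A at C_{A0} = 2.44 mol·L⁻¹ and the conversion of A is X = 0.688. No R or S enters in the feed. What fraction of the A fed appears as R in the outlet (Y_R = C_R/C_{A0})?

0.616

Exit C_A = C_{A0}(1−X) = 2.44×0.312 = 0.7613 mol·L⁻¹.
Rates in a CSTR are evaluated at the outlet concentration: r_R = 0.805×0.7613 = 0.6128, r_S = 0.0825×0.7613^0.5 = 0.07198.
Fraction of consumed A going to R: r_R/(r_R+r_S) = 0.8949.
C_R = 0.8949·C_{A0}·X = 0.8949×2.44×0.688 = 1.50 mol·L⁻¹; Y_R = C_R/C_{A0} = 0.616.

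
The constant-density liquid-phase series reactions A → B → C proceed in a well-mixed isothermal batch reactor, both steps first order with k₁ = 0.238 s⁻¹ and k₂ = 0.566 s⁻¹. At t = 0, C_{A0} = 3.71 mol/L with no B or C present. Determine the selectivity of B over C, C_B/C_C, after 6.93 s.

For first-order series with pure A initially, C_B(t) = k₁C_{A0}/(k₂−k₁)·(e^(−k₁t) − e^(−k₂t)).
e^(−k₁t) = e^(−0.238×6.93) = e^(−1.649) = 0.1922; e^(−k₂t) = e^(−3.922) = 0.01979.
C_B = 0.238×3.71/(0.566−0.238) × (0.1922−0.01979) = 2.692×0.1724 = 0.4641 mol/L.
C_A = C_{A0}e^(−k₁t) = 0.7130 mol/L, so C_C = C_{A0}−C_A−C_B = 2.533 mol/L; C_B/C_C = 0.183.

0.183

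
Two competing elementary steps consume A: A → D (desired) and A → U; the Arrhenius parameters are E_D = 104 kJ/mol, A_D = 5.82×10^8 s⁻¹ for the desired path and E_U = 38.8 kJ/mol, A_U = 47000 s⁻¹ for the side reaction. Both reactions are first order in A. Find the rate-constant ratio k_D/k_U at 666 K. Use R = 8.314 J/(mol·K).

0.0953

With equal orders, S_{D/U} = k_D/k_U = (A_D/A_U)·exp[(E_U−E_D)/(RT)].
(E_U−E_D)/(RT) = (38.8−104)×10³/(8.314×666) = -65200/5537 = -11.78.
k_D/k_U = (5.82×10^8/47000)·exp(-11.78) = 12383 × 7.694×10^-6 = 0.0953.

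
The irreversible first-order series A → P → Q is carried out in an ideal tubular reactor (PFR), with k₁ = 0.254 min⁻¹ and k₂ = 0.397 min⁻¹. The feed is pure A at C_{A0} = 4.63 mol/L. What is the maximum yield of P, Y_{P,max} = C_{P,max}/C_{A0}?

0.289

Evaluating C_P at τ_opt = ln(k₂/k₁)/(k₂−k₁) gives C_{P,max}/C_{A0} = (k₁/k₂)^[k₂/(k₂−k₁)].
= (0.254/0.397)^(0.397/(0.397−0.254)) = (0.6398)^(2.776) = 0.2894.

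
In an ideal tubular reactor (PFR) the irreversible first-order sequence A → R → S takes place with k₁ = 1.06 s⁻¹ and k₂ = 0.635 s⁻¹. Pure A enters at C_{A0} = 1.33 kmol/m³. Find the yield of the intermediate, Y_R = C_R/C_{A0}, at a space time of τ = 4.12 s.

0.151

Solving the coupled first-order balances gives C_R(τ) = [k₁/(k₂−k₁)]·C_{A0}·(e^(−k₁τ) − e^(−k₂τ)).
e^(−k₁τ) = e^(−1.06×4.12) = e^(−4.367) = 0.01269; e^(−k₂τ) = e^(−2.616) = 0.07308.
C_R = 1.06×1.33/(0.635−1.06) × (0.01269−0.07308) = (-3.317)×(-0.06039) = 0.2003 kmol/m³.
Y_R = C_R/C_{A0} = 0.2003/1.33 = 0.151.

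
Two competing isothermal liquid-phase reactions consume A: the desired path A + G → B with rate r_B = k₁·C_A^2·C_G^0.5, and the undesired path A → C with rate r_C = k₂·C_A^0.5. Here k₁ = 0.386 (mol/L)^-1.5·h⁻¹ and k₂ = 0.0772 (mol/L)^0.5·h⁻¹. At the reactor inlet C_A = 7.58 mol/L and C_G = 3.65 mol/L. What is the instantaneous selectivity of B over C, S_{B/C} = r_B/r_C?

199

S_{B/C} = r_B/r_C = (k₁·C_A^2·C_G^0.5)/(k₂·C_A^0.5) = (k₁/k₂)·C_A^1.5·C_G^0.5.
= (0.386×7.580^2×3.650^0.5) / (0.0772×7.580^0.5) = 42.37/0.2125 = 199.
Since the desired path is higher order in A, keeping C_A high (PFR or concentrated feed) favours B.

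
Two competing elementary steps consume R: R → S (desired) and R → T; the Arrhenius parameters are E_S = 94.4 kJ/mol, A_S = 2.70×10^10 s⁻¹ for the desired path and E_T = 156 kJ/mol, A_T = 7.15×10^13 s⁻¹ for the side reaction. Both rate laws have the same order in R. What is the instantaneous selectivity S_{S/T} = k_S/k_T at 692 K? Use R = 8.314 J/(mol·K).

16.9

Since both paths have the same order in R, the concentration cancels and S_{S/T} = k_S/k_T = (A_S/A_T)·exp[(E_T−E_S)/(RT)].
(E_T−E_S)/(RT) = (156−94.4)×10³/(8.314×692) = 61600/5753 = 10.71.
k_S/k_T = (2.70×10^10/7.15×10^13)·exp(10.71) = 3.776×10^-4 × 44664 = 16.9.
Since E_S < E_T, lowering the temperature improves selectivity toward S.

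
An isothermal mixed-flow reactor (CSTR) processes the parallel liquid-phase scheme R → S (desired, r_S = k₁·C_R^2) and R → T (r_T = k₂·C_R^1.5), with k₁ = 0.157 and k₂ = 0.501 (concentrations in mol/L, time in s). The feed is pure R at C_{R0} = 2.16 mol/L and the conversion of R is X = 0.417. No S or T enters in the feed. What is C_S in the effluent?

0.234 mol/L

Exit C_R = C_{R0}(1−X) = 2.16×0.583 = 1.259 mol/L.
A CSTR operates uniformly at the exit composition, giving r_S = 0.2490 and r_T = 0.7080 (each k·C_R^n at C_R = 1.259).
Fraction of consumed R going to S: r_S/(r_S+r_T) = 0.2602.
C_S = 0.2602·C_{R0}·X = 0.2602×2.16×0.417 = 0.234 mol/L.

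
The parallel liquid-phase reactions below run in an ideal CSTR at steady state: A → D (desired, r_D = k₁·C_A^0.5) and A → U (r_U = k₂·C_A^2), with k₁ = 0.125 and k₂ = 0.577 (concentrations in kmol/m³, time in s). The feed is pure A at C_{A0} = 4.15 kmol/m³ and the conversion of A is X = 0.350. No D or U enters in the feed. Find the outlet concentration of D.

0.0677 kmol/m³

Exit C_A = C_{A0}(1−X) = 4.15×0.650 = 2.698 kmol/m³.
Rates in a CSTR are evaluated at the outlet concentration: r_D = 0.125×2.698^0.5 = 0.2053, r_U = 0.577×2.698^2 = 4.199.
Fraction of consumed A going to D: r_D/(r_D+r_U) = 0.04662.
C_D = 0.04662·C_{A0}·X = 0.04662×4.15×0.350 = 0.0677 kmol/m³.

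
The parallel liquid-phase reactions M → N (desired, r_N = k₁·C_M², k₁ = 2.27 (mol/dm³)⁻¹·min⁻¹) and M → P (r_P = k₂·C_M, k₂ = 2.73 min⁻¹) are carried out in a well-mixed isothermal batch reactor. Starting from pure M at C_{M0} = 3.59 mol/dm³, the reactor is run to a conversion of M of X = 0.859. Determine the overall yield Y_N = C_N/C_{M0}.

0.514

C_M = C_{M0}(1−X) = 0.5062 mol/dm³.
Along a PFR/batch, dC_P/dC_M = −r_P/(r_N+r_P) = −k₂/(k₂+k₁·C_M).
Integrating from C_{M0} to C_M: C_P = (2.73/2.27)·ln[(2.73+2.27·3.59)/(2.73+2.27·0.506)] = 1.203·ln(10.88/3.879) = 1.240 mol/dm³.
Then C_N = (C_{M0}−C_M) − C_P = 3.084 − 1.240 = 1.844 mol/dm³.
Y_N = C_N/C_{M0} = 1.844/3.59 = 0.514.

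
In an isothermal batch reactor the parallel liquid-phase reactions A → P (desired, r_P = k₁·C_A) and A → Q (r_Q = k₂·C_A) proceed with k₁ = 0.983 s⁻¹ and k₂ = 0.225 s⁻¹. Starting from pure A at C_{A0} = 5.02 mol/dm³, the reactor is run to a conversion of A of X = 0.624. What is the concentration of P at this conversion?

2.55 mol/dm³

C_A = C_{A0}(1−X) = 1.888 mol/dm³.
Both paths are first order in A, so the instantaneous fraction to P is constant: dC_P/d(−C_A) = k₁/(k₁+k₂) = 0.8137.
C_P = 0.8137·(C_{A0}−C_A) = 0.8137×3.132 = 2.55 mol/dm³.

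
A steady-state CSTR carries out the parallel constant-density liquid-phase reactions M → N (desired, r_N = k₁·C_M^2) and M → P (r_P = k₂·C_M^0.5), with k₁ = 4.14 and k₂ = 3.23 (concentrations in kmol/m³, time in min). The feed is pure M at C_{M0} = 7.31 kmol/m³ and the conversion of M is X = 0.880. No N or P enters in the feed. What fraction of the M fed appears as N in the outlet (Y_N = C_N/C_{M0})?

Exit C_M = C_{M0}(1−X) = 7.31×0.120 = 0.8772 kmol/m³.
In a CSTR the entire volume is at exit conditions, so r_N = 4.14×0.8772^2 = 3.186 and r_P = 3.23×0.8772^0.5 = 3.025.
Fraction of consumed M going to N: r_N/(r_N+r_P) = 0.5129.
C_N = 0.5129·C_{M0}·X = 0.5129×7.31×0.880 = 3.30 kmol/m³; Y_N = C_N/C_{M0} = 0.451.

0.451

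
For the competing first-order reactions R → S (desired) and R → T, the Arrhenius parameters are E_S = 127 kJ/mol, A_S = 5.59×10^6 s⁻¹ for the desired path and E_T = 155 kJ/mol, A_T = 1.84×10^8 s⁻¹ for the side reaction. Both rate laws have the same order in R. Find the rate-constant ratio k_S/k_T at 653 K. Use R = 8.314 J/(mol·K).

Since both paths have the same order in R, the concentration cancels and S_{S/T} = k_S/k_T = (A_S/A_T)·exp[(E_T−E_S)/(RT)].
(E_T−E_S)/(RT) = (155−127)×10³/(8.314×653) = 28000/5429 = 5.157.
k_S/k_T = (5.59×10^6/1.84×10^8)·exp(5.157) = 0.03038 × 173.7 = 5.28.

5.28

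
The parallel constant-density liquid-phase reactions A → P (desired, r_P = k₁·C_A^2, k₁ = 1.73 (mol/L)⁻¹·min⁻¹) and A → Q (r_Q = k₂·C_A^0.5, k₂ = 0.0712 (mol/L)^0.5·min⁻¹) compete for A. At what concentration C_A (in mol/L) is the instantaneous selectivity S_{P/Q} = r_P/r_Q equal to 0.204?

S_{P/Q} = (k₁/k₂)·C_A^1.5 ⇒ C_A = (S·k₂/k₁)^(1/1.5).
= (0.204×0.0712/1.73)^(0.6667) = (0.008396)^(0.6667) = 0.0413 mol/L.

0.0413 mol/L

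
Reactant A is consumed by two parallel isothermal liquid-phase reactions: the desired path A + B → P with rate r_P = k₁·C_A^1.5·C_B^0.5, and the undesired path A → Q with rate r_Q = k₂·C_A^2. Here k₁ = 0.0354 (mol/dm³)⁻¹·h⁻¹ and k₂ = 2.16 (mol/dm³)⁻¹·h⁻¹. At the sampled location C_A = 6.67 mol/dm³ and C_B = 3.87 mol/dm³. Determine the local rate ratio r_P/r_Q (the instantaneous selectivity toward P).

S_{P/Q} = r_P/r_Q = (k₁·C_A^1.5·C_B^0.5)/(k₂·C_A^2) = (k₁/k₂)·C_A^-0.5·C_B^0.5.
= (0.0354×6.670^1.5×3.870^0.5) / (2.16×6.670^2) = 1.200/96.10 = 0.0125.
The undesired path is higher order in A, so low C_A (CSTR or dilute feed) favours P.

0.0125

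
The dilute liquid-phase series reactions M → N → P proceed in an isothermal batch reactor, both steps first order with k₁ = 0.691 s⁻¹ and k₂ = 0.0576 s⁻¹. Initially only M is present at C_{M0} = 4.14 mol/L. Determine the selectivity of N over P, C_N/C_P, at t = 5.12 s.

4.10

Solving the coupled first-order balances gives C_N(t) = [k₁/(k₂−k₁)]·C_{M0}·(e^(−k₁t) − e^(−k₂t)).
e^(−k₁t) = e^(−0.691×5.12) = e^(−3.538) = 0.02907; e^(−k₂t) = e^(−0.2949) = 0.7446.
C_N = 0.691×4.14/(0.0576−0.691) × (0.02907−0.7446) = (-4.516)×(-0.7155) = 3.232 mol/L.
C_M = C_{M0}e^(−k₁t) = 0.1204 mol/L, so C_P = C_{M0}−C_M−C_N = 0.7880 mol/L; C_N/C_P = 4.10.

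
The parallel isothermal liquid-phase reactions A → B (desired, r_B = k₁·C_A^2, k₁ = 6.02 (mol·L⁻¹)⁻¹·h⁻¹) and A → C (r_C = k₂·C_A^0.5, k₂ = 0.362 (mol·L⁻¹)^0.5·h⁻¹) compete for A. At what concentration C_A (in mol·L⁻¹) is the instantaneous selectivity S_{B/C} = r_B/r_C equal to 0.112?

S_{B/C} = (k₁/k₂)·C_A^1.5 ⇒ C_A = (S·k₂/k₁)^(1/1.5).
= (0.112×0.362/6.02)^(0.6667) = (0.006735)^(0.6667) = 0.0357 mol·L⁻¹.

0.0357 mol·L⁻¹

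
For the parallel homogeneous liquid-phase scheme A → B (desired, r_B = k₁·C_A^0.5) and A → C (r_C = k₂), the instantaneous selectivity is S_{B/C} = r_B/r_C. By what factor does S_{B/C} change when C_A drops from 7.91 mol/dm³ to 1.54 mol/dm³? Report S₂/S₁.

0.441

S_{B/C} = (k₁/k₂)·C_A^0.5, so S₂/S₁ = (C_{A,2}/C_{A,1})^0.5.
= (1.54/7.91)^0.5 = (0.1947)^0.5 = 0.441.
Selectivity toward B falls as C_A falls — high-concentration operation is favoured.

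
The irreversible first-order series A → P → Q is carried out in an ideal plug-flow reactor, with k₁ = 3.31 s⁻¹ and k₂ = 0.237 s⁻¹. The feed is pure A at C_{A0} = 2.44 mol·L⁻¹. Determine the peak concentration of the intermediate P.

For a first-order series the maximum intermediate yield is C_{P,max}/C_{A0} = (k₁/k₂)^[k₂/(k₂−k₁)].
= (3.31/0.237)^(0.237/(0.237−3.31)) = (13.97)^(-0.07712) = 0.8160.
C_{P,max} = 0.8160×2.44 = 1.99 mol·L⁻¹.

1.99 mol·L⁻¹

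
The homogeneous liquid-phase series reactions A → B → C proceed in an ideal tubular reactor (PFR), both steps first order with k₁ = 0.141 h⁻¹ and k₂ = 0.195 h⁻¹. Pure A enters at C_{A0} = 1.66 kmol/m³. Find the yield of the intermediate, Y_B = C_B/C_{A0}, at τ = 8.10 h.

Solving the coupled first-order balances gives C_B(τ) = [k₁/(k₂−k₁)]·C_{A0}·(e^(−k₁τ) − e^(−k₂τ)).
e^(−k₁τ) = e^(−0.141×8.10) = e^(−1.142) = 0.3191; e^(−k₂τ) = e^(−1.579) = 0.2061.
C_B = 0.141×1.66/(0.195−0.141) × (0.3191−0.2061) = 4.334×0.1131 = 0.4901 kmol/m³.
Y_B = C_B/C_{A0} = 0.4901/1.66 = 0.295.

0.295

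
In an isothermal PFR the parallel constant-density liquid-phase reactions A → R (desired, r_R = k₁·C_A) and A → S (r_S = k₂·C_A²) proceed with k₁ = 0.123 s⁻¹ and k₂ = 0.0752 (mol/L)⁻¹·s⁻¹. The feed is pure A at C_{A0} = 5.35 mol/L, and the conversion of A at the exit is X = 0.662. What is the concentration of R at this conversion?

C_A = C_{A0}(1−X) = 1.808 mol/L.
Along a PFR/batch, dC_R/dC_A = −r_R/(r_R+r_S) = −k₁/(k₁+k₂·C_A).
Integrating from C_{A0} to C_A: C_R = (0.123/0.0752)·ln[(0.123+0.0752·5.35)/(0.123+0.0752·1.81)] = 1.636·ln(0.5253/0.2590) = 1.157 mol/L.

1.16 mol/L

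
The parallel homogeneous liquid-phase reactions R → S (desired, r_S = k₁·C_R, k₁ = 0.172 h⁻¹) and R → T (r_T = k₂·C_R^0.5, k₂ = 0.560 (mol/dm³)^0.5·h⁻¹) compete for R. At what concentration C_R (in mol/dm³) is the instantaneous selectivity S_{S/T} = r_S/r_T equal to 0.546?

S_{S/T} = (k₁/k₂)·C_R^0.5 ⇒ C_R = (S·k₂/k₁)^(2).
= (0.546×0.560/0.172)^(2) = (1.778)^(2) = 3.16 mol/dm³.

3.16 mol/dm³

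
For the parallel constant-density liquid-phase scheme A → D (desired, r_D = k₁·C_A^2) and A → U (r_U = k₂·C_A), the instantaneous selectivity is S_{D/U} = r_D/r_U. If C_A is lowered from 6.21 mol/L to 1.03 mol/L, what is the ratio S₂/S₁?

S_{D/U} = (k₁/k₂)·C_A, so S₂/S₁ = (C_{A,2}/C_{A,1}).
= 1.03/6.21 = 0.166.
Selectivity toward D falls as C_A falls — high-concentration operation is favoured.

0.166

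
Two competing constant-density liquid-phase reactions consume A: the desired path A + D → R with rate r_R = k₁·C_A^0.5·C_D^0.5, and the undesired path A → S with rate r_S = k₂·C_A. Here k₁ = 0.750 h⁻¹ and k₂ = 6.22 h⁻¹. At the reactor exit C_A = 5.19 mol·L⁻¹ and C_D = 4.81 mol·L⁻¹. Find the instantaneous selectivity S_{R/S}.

S_{R/S} = r_R/r_S = (k₁·C_A^0.5·C_D^0.5)/(k₂·C_A) = (k₁/k₂)·C_A^-0.5·C_D^0.5.
= (0.750×5.190^0.5×4.810^0.5) / (6.22×5.190) = 3.747/32.28 = 0.116.
The undesired path is higher order in A, so low C_A (CSTR or dilute feed) favours R.

0.116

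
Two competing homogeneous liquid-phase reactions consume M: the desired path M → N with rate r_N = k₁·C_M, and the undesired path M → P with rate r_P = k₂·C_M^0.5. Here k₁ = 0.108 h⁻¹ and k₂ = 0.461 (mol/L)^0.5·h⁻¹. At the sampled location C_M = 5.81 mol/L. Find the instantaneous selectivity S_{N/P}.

S_{N/P} = r_N/r_P = (k₁·C_M)/(k₂·C_M^0.5) = (k₁/k₂)·C_M^0.5.
= (0.108×5.810) / (0.461×5.810^0.5) = 0.6275/1.111 = 0.565.

0.565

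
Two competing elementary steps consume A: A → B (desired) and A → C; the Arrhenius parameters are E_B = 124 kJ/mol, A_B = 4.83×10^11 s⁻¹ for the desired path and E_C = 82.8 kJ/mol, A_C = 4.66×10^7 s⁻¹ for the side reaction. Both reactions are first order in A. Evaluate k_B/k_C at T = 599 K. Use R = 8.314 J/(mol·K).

2.65

Since both paths have the same order in A, the concentration cancels and S_{B/C} = k_B/k_C = (A_B/A_C)·exp[(E_C−E_B)/(RT)].
(E_C−E_B)/(RT) = (82.8−124)×10³/(8.314×599) = -41200/4980 = -8.273.
k_B/k_C = (4.83×10^11/4.66×10^7)·exp(-8.273) = 10365 × 2.553×10^-4 = 2.65.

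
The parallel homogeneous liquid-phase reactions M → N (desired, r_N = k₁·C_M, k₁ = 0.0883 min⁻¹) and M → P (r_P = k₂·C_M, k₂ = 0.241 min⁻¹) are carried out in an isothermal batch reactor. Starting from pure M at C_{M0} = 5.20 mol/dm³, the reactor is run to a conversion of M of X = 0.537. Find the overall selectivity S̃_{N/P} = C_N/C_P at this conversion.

0.366

C_M = C_{M0}(1−X) = 2.408 mol/dm³.
Both paths are first order in M, so the instantaneous fraction to N is constant: dC_N/d(−C_M) = k₁/(k₁+k₂) = 0.2681.
C_N = 0.2681·(C_{M0}−C_M) = 0.2681×2.792 = 0.749 mol/dm³.
C_P = (C_{M0}−C_M)−C_N = 2.044 mol/dm³; S̃_{N/P} = 0.7488/2.044 = 0.366.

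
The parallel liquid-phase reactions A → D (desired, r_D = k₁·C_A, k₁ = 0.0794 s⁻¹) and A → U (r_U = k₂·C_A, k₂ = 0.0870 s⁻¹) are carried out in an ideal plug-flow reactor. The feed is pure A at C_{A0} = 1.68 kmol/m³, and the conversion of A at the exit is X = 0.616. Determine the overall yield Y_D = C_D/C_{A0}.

0.294

C_A = C_{A0}(1−X) = 0.6451 kmol/m³.
Both paths are first order in A, so the instantaneous fraction to D is constant: dC_D/d(−C_A) = k₁/(k₁+k₂) = 0.4772.
C_D = 0.4772·(C_{A0}−C_A) = 0.4772×1.035 = 0.494 kmol/m³.
Y_D = C_D/C_{A0} = 0.4938/1.68 = 0.294.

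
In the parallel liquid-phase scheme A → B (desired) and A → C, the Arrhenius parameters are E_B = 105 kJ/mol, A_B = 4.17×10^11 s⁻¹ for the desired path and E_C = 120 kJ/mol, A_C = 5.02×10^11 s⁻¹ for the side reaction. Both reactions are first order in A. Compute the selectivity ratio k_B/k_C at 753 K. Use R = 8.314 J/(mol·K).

9.12

With equal orders, S_{B/C} = k_B/k_C = (A_B/A_C)·exp[(E_C−E_B)/(RT)].
(E_C−E_B)/(RT) = (120−105)×10³/(8.314×753) = 15000/6260 = 2.396.
k_B/k_C = (4.17×10^11/5.02×10^11)·exp(2.396) = 0.8307 × 10.98 = 9.12.
Since E_B < E_C, lowering the temperature improves selectivity toward B.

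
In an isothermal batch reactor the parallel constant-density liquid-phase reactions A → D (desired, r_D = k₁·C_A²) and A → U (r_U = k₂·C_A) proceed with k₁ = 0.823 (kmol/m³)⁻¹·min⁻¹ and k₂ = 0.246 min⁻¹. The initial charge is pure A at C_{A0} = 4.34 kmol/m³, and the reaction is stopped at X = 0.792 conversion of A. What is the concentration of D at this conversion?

C_A = C_{A0}(1−X) = 0.9027 kmol/m³.
Along a PFR/batch, dC_U/dC_A = −r_U/(r_D+r_U) = −k₂/(k₂+k₁·C_A).
Integrating from C_{A0} to C_A: C_U = (0.246/0.823)·ln[(0.246+0.823·4.34)/(0.246+0.823·0.903)] = 0.2989·ln(3.818/0.9889) = 0.4038 kmol/m³.
Then C_D = (C_{A0}−C_A) − C_U = 3.437 − 0.4038 = 3.034 kmol/m³.

3.03 kmol/m³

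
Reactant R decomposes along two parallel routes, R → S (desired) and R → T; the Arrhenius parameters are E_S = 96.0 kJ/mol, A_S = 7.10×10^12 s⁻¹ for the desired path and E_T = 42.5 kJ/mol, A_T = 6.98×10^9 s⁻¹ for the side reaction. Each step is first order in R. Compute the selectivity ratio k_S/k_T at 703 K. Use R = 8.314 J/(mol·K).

Since both paths have the same order in R, the concentration cancels and S_{S/T} = k_S/k_T = (A_S/A_T)·exp[(E_T−E_S)/(RT)].
(E_T−E_S)/(RT) = (42.5−96.0)×10³/(8.314×703) = -53500/5845 = -9.154.
k_S/k_T = (7.10×10^12/6.98×10^9)·exp(-9.154) = 1017 × 1.058×10^-4 = 0.108.

0.108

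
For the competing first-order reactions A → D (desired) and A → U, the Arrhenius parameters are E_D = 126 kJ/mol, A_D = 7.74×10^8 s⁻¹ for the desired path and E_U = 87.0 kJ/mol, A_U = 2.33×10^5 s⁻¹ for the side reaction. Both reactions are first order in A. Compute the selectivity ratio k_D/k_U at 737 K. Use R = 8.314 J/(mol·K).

5.72

k_D/k_U = (A_D/A_U)·exp[−(E_D−E_U)/(RT)] = (A_D/A_U)·exp[(E_U−E_D)/(RT)].
(E_U−E_D)/(RT) = (87.0−126)×10³/(8.314×737) = -39000/6127 = -6.365.
k_D/k_U = (7.74×10^8/2.33×10^5)·exp(-6.365) = 3322 × 0.001721 = 5.72.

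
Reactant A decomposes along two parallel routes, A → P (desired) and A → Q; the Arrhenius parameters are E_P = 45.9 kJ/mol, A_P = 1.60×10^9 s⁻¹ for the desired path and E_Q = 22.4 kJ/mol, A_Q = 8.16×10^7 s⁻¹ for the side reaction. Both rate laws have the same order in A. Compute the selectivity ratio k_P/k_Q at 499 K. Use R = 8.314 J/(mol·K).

k_P/k_Q = (A_P/A_Q)·exp[−(E_P−E_Q)/(RT)] = (A_P/A_Q)·exp[(E_Q−E_P)/(RT)].
(E_Q−E_P)/(RT) = (22.4−45.9)×10³/(8.314×499) = -23500/4149 = -5.664.
k_P/k_Q = (1.60×10^9/8.16×10^7)·exp(-5.664) = 19.61 × 0.003467 = 0.0680.

0.0680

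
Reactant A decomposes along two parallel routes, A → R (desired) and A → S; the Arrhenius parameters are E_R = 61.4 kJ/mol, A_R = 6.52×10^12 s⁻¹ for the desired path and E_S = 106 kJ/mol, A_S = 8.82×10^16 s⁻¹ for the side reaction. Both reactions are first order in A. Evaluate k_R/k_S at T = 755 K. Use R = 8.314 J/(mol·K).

0.0901

Since both paths have the same order in A, the concentration cancels and S_{R/S} = k_R/k_S = (A_R/A_S)·exp[(E_S−E_R)/(RT)].
(E_S−E_R)/(RT) = (106−61.4)×10³/(8.314×755) = 44600/6277 = 7.105.
k_R/k_S = (6.52×10^12/8.82×10^16)·exp(7.105) = 7.392×10^-5 × 1218 = 0.0901.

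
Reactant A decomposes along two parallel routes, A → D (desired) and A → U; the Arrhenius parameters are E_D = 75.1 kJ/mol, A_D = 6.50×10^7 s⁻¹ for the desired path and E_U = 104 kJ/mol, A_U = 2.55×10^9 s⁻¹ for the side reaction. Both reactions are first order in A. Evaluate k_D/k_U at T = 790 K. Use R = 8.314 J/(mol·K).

Since both paths have the same order in A, the concentration cancels and S_{D/U} = k_D/k_U = (A_D/A_U)·exp[(E_U−E_D)/(RT)].
(E_U−E_D)/(RT) = (104−75.1)×10³/(8.314×790) = 28900/6568 = 4.400.
k_D/k_U = (6.50×10^7/2.55×10^9)·exp(4.400) = 0.02549 × 81.46 = 2.08.
Since E_D < E_U, lowering the temperature improves selectivity toward D.

2.08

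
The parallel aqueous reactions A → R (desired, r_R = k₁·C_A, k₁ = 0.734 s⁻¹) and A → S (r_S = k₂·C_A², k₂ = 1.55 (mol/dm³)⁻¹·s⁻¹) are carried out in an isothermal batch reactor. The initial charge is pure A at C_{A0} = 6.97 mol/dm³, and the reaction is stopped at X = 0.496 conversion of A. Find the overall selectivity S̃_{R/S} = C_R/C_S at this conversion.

0.0935

C_A = C_{A0}(1−X) = 3.513 mol/dm³.
Along a PFR/batch, dC_R/dC_A = −r_R/(r_R+r_S) = −k₁/(k₁+k₂·C_A).
Integrating from C_{A0} to C_A: C_R = (0.734/1.55)·ln[(0.734+1.55·6.97)/(0.734+1.55·3.51)] = 0.4735·ln(11.54/6.179) = 0.2957 mol/dm³.
C_S = (C_{A0}−C_A)−C_R = 3.161 mol/dm³; S̃_{R/S} = 0.2957/3.161 = 0.0935.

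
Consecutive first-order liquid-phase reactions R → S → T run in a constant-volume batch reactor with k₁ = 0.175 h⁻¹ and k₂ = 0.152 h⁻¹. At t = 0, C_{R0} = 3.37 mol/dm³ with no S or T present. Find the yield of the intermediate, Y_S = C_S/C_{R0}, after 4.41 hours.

Solving the coupled first-order balances gives C_S(t) = [k₁/(k₂−k₁)]·C_{R0}·(e^(−k₁t) − e^(−k₂t)).
e^(−k₁t) = e^(−0.175×4.41) = e^(−0.7717) = 0.4622; e^(−k₂t) = e^(−0.6703) = 0.5115.
C_S = 0.175×3.37/(0.152−0.175) × (0.4622−0.5115) = (-25.64)×(-0.04934) = 1.265 mol/dm³.
Y_S = C_S/C_{R0} = 1.265/3.37 = 0.375.

0.375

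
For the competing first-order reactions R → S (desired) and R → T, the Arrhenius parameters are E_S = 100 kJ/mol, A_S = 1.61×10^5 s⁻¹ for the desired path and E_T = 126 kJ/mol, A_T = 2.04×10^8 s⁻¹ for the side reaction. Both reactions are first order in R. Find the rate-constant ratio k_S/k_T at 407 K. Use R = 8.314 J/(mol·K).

With equal orders, S_{S/T} = k_S/k_T = (A_S/A_T)·exp[(E_T−E_S)/(RT)].
(E_T−E_S)/(RT) = (126−100)×10³/(8.314×407) = 26000/3384 = 7.684.
k_S/k_T = (1.61×10^5/2.04×10^8)·exp(7.684) = 7.892×10^-4 × 2173 = 1.71.
Since E_S < E_T, lowering the temperature improves selectivity toward S.

1.71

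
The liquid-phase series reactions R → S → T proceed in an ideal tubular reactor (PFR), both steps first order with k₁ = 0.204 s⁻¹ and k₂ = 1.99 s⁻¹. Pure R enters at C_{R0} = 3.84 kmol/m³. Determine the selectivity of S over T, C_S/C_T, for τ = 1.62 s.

0.380

The intermediate concentration in a first-order A→B→C sequence is C_S = k₁C_{R0}(e^(−k₁τ) − e^(−k₂τ))/(k₂−k₁).
e^(−k₁τ) = e^(−0.204×1.62) = e^(−0.3305) = 0.7186; e^(−k₂τ) = e^(−3.224) = 0.03980.
C_S = 0.204×3.84/(1.99−0.204) × (0.7186−0.03980) = 0.4386×0.6788 = 0.2977 kmol/m³.
C_R = C_{R0}e^(−k₁τ) = 2.759 kmol/m³, so C_T = C_{R0}−C_R−C_S = 0.7829 kmol/m³; C_S/C_T = 0.380.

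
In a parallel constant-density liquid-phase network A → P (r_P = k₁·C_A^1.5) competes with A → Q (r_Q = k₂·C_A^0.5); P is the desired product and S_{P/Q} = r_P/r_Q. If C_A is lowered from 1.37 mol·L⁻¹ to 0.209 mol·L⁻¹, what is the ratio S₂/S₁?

0.153

S_{P/Q} = (k₁/k₂)·C_A, so S₂/S₁ = (C_{A,2}/C_{A,1}).
= 0.209/1.37 = 0.153.
Selectivity toward P falls as C_A falls — high-concentration operation is favoured.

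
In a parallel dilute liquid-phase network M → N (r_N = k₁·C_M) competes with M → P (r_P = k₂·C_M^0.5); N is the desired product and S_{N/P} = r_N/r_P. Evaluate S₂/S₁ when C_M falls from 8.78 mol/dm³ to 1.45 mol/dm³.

S_{N/P} = (k₁/k₂)·C_M^0.5, so S₂/S₁ = (C_{M,2}/C_{M,1})^0.5.
= (1.45/8.78)^0.5 = (0.1651)^0.5 = 0.406.
Selectivity toward N falls as C_M falls — high-concentration operation is favoured.

0.406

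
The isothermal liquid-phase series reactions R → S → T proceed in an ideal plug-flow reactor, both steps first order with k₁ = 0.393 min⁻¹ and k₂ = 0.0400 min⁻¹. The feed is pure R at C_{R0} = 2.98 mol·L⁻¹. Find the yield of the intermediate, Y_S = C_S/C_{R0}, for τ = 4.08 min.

0.722

The intermediate concentration in a first-order A→B→C sequence is C_S = k₁C_{R0}(e^(−k₁τ) − e^(−k₂τ))/(k₂−k₁).
e^(−k₁τ) = e^(−0.393×4.08) = e^(−1.603) = 0.2012; e^(−k₂τ) = e^(−0.1632) = 0.8494.
C_S = 0.393×2.98/(0.0400−0.393) × (0.2012−0.8494) = (-3.318)×(-0.6482) = 2.151 mol·L⁻¹.
Y_S = C_S/C_{R0} = 2.151/2.98 = 0.722.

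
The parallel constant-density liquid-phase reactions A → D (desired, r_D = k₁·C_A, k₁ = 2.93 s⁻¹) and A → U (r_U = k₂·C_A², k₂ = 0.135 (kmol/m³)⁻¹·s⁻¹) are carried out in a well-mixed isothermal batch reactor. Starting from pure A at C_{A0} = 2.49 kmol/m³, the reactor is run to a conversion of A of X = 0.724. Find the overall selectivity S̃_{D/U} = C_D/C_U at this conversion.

C_A = C_{A0}(1−X) = 0.6872 kmol/m³.
Along a PFR/batch, dC_D/dC_A = −r_D/(r_D+r_U) = −k₁/(k₁+k₂·C_A).
Integrating from C_{A0} to C_A: C_D = (2.93/0.135)·ln[(2.93+0.135·2.49)/(2.93+0.135·0.687)] = 21.70·ln(3.266/3.023) = 1.681 kmol/m³.
C_U = (C_{A0}−C_A)−C_D = 0.1221 kmol/m³; S̃_{D/U} = 1.681/0.1221 = 13.8.

13.8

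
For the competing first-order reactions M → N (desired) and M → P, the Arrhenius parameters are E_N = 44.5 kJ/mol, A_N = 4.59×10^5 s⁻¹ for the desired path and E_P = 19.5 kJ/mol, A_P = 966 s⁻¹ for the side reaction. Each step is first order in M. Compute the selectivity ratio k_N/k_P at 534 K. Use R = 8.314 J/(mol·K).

With equal orders, S_{N/P} = k_N/k_P = (A_N/A_P)·exp[(E_P−E_N)/(RT)].
(E_P−E_N)/(RT) = (19.5−44.5)×10³/(8.314×534) = -25000/4440 = -5.631.
k_N/k_P = (4.59×10^5/966)·exp(-5.631) = 475.2 × 0.003585 = 1.70.
Since E_N > E_P, raising the temperature improves selectivity toward N.

1.70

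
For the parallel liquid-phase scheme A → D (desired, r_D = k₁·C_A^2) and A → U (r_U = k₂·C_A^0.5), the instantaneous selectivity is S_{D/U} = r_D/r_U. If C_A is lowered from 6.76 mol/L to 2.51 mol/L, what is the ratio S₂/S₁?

0.226

S_{D/U} = (k₁/k₂)·C_A^1.5, so S₂/S₁ = (C_{A,2}/C_{A,1})^1.5.
= (2.51/6.76)^1.5 = (0.3713)^1.5 = 0.226.
Selectivity toward D falls as C_A falls — high-concentration operation is favoured.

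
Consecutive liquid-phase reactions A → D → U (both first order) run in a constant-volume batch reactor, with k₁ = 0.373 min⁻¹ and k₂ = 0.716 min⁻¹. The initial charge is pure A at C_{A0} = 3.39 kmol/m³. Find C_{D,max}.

0.869 kmol/m³

At the optimum, C_{D,max}/C_{A0} = (k₁/k₂)^[k₂/(k₂−k₁)].
= (0.373/0.716)^(0.716/(0.716−0.373)) = (0.5209)^(2.087) = 0.2563.
C_{D,max} = 0.2563×3.39 = 0.869 kmol/m³.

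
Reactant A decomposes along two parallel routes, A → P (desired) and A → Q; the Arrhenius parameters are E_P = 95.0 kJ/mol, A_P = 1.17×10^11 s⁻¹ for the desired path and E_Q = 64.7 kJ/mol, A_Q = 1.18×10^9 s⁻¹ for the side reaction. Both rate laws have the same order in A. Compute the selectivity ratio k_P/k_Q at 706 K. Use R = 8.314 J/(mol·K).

k_P/k_Q = (A_P/A_Q)·exp[−(E_P−E_Q)/(RT)] = (A_P/A_Q)·exp[(E_Q−E_P)/(RT)].
(E_Q−E_P)/(RT) = (64.7−95.0)×10³/(8.314×706) = -30300/5870 = -5.162.
k_P/k_Q = (1.17×10^11/1.18×10^9)·exp(-5.162) = 99.15 × 0.005730 = 0.568.
Since E_P > E_Q, raising the temperature improves selectivity toward P.

0.568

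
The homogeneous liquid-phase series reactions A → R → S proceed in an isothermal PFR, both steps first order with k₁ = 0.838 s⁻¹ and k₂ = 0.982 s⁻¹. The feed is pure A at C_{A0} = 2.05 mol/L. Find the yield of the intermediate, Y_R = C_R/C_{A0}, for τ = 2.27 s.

0.242

Solving the coupled first-order balances gives C_R(τ) = [k₁/(k₂−k₁)]·C_{A0}·(e^(−k₁τ) − e^(−k₂τ)).
e^(−k₁τ) = e^(−0.838×2.27) = e^(−1.902) = 0.1492; e^(−k₂τ) = e^(−2.229) = 0.1076.
C_R = 0.838×2.05/(0.982−0.838) × (0.1492−0.1076) = 11.93×0.04161 = 0.4964 mol/L.
Y_R = C_R/C_{A0} = 0.4964/2.05 = 0.242.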